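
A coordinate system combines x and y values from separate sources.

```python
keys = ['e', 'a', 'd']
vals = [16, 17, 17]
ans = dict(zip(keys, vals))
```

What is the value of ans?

Step 1: zip pairs keys with values:
  'e' -> 16
  'a' -> 17
  'd' -> 17
Therefore ans = {'e': 16, 'a': 17, 'd': 17}.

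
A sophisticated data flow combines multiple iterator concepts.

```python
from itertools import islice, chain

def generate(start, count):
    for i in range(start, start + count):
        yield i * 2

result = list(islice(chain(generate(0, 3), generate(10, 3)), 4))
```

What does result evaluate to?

Step 1: generate(0, 3) yields [0, 2, 4].
Step 2: generate(10, 3) yields [20, 22, 24].
Step 3: chain concatenates: [0, 2, 4, 20, 22, 24].
Step 4: islice takes first 4: [0, 2, 4, 20].
Therefore result = [0, 2, 4, 20].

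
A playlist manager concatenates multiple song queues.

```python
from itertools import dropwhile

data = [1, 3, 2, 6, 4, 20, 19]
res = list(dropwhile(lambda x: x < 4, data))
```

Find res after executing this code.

Step 1: dropwhile drops elements while < 4:
  1 < 4: dropped
  3 < 4: dropped
  2 < 4: dropped
  6: kept (dropping stopped)
Step 2: Remaining elements kept regardless of condition.
Therefore res = [6, 4, 20, 19].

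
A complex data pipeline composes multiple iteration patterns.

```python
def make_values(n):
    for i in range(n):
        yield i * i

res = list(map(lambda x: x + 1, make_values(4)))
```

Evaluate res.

Step 1: make_values(4) yields squares: [0, 1, 4, 9].
Step 2: map adds 1 to each: [1, 2, 5, 10].
Therefore res = [1, 2, 5, 10].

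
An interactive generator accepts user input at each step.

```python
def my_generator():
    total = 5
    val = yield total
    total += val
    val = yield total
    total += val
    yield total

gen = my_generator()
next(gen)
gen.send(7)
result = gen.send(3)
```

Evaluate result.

Step 1: next() -> yield total=5.
Step 2: send(7) -> val=7, total = 5+7 = 12, yield 12.
Step 3: send(3) -> val=3, total = 12+3 = 15, yield 15.
Therefore result = 15.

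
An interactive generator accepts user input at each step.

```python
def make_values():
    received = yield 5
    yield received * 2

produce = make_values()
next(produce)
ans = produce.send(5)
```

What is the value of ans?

Step 1: next(produce) advances to first yield, producing 5.
Step 2: send(5) resumes, received = 5.
Step 3: yield received * 2 = 5 * 2 = 10.
Therefore ans = 10.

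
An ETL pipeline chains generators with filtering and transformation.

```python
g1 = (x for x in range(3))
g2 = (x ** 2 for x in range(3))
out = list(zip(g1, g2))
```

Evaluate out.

Step 1: g1 produces [0, 1, 2].
Step 2: g2 produces [0, 1, 4].
Step 3: zip pairs them: [(0, 0), (1, 1), (2, 4)].
Therefore out = [(0, 0), (1, 1), (2, 4)].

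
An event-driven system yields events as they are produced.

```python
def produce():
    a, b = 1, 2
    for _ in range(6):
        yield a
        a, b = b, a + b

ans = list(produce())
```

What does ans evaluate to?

Step 1: Fibonacci-like sequence starting with a=1, b=2:
  Iteration 1: yield a=1, then a,b = 2,3
  Iteration 2: yield a=2, then a,b = 3,5
  Iteration 3: yield a=3, then a,b = 5,8
  Iteration 4: yield a=5, then a,b = 8,13
  Iteration 5: yield a=8, then a,b = 13,21
  Iteration 6: yield a=13, then a,b = 21,34
Therefore ans = [1, 2, 3, 5, 8, 13].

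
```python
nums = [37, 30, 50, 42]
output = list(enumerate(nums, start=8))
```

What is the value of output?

Step 1: enumerate with start=8:
  (8, 37)
  (9, 30)
  (10, 50)
  (11, 42)
Therefore output = [(8, 37), (9, 30), (10, 50), (11, 42)].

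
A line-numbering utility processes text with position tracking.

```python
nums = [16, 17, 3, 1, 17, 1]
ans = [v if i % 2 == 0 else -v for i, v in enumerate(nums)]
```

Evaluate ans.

Step 1: For each (i, v), keep v if i is even, negate if odd:
  i=0 (even): keep 16
  i=1 (odd): negate to -17
  i=2 (even): keep 3
  i=3 (odd): negate to -1
  i=4 (even): keep 17
  i=5 (odd): negate to -1
Therefore ans = [16, -17, 3, -1, 17, -1].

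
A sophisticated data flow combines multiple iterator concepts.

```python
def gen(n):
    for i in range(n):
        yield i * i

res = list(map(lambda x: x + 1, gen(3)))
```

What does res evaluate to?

Step 1: gen(3) yields squares: [0, 1, 4].
Step 2: map adds 1 to each: [1, 2, 5].
Therefore res = [1, 2, 5].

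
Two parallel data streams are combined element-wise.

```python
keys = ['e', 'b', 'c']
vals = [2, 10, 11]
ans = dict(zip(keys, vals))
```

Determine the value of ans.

Step 1: zip pairs keys with values:
  'e' -> 2
  'b' -> 10
  'c' -> 11
Therefore ans = {'e': 2, 'b': 10, 'c': 11}.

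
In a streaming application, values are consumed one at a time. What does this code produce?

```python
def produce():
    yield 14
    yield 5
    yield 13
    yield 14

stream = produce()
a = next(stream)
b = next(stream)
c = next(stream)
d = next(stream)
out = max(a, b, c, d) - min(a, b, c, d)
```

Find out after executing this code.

Step 1: Create generator and consume all values:
  a = next(stream) = 14
  b = next(stream) = 5
  c = next(stream) = 13
  d = next(stream) = 14
Step 2: max = 14, min = 5, out = 14 - 5 = 9.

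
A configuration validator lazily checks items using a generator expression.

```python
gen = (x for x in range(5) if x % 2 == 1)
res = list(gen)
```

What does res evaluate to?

Step 1: Filter range(5) keeping only odd values:
  x=0: even, excluded
  x=1: odd, included
  x=2: even, excluded
  x=3: odd, included
  x=4: even, excluded
Therefore res = [1, 3].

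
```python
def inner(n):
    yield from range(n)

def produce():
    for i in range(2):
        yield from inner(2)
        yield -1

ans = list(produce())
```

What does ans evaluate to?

Step 1: For each i in range(2):
  i=0: yield from inner(2) -> [0, 1], then yield -1
  i=1: yield from inner(2) -> [0, 1], then yield -1
Therefore ans = [0, 1, -1, 0, 1, -1].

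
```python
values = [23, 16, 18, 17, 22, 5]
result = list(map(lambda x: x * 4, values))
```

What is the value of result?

Step 1: Apply lambda x: x * 4 to each element:
  23 -> 92
  16 -> 64
  18 -> 72
  17 -> 68
  22 -> 88
  5 -> 20
Therefore result = [92, 64, 72, 68, 88, 20].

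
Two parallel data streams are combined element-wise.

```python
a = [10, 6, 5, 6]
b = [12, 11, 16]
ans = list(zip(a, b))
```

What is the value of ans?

Step 1: zip stops at shortest (len(a)=4, len(b)=3):
  Index 0: (10, 12)
  Index 1: (6, 11)
  Index 2: (5, 16)
Step 2: Last element of a (6) has no pair, dropped.
Therefore ans = [(10, 12), (6, 11), (5, 16)].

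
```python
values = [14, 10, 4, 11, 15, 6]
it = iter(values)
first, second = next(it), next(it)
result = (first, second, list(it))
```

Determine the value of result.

Step 1: Create iterator over [14, 10, 4, 11, 15, 6].
Step 2: first = 14, second = 10.
Step 3: Remaining elements: [4, 11, 15, 6].
Therefore result = (14, 10, [4, 11, 15, 6]).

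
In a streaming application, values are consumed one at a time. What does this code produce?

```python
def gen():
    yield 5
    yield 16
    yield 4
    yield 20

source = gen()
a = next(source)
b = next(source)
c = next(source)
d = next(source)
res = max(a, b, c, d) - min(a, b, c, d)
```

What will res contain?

Step 1: Create generator and consume all values:
  a = next(source) = 5
  b = next(source) = 16
  c = next(source) = 4
  d = next(source) = 20
Step 2: max = 20, min = 4, res = 20 - 4 = 16.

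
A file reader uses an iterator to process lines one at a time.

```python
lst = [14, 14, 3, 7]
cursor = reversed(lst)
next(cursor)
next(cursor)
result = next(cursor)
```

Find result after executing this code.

Step 1: reversed([14, 14, 3, 7]) gives iterator: [7, 3, 14, 14].
Step 2: First next() = 7, second next() = 3.
Step 3: Third next() = 14.
Therefore result = 14.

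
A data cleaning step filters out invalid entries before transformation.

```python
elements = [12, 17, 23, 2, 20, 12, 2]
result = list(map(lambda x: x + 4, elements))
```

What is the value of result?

Step 1: Apply lambda x: x + 4 to each element:
  12 -> 16
  17 -> 21
  23 -> 27
  2 -> 6
  20 -> 24
  12 -> 16
  2 -> 6
Therefore result = [16, 21, 27, 6, 24, 16, 6].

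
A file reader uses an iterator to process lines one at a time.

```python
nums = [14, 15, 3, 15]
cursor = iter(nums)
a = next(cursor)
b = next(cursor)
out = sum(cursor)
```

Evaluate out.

Step 1: Create iterator over [14, 15, 3, 15].
Step 2: a = next() = 14, b = next() = 15.
Step 3: sum() of remaining [3, 15] = 18.
Therefore out = 18.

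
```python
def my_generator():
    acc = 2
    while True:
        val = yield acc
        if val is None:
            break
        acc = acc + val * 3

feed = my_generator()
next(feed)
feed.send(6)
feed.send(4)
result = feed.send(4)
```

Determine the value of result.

Step 1: next() -> yield acc=2.
Step 2: send(6) -> val=6, acc = 2 + 6*3 = 20, yield 20.
Step 3: send(4) -> val=4, acc = 20 + 4*3 = 32, yield 32.
Step 4: send(4) -> val=4, acc = 32 + 4*3 = 44, yield 44.
Therefore result = 44.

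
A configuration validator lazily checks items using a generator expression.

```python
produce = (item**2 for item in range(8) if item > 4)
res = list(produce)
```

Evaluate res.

Step 1: For range(8), keep item > 4, then square:
  item=0: 0 <= 4, excluded
  item=1: 1 <= 4, excluded
  item=2: 2 <= 4, excluded
  item=3: 3 <= 4, excluded
  item=4: 4 <= 4, excluded
  item=5: 5 > 4, yield 5**2 = 25
  item=6: 6 > 4, yield 6**2 = 36
  item=7: 7 > 4, yield 7**2 = 49
Therefore res = [25, 36, 49].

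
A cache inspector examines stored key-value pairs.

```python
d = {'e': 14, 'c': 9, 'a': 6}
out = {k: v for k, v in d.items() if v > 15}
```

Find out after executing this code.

Step 1: Filter items where value > 15:
  'e': 14 <= 15: removed
  'c': 9 <= 15: removed
  'a': 6 <= 15: removed
Therefore out = {}.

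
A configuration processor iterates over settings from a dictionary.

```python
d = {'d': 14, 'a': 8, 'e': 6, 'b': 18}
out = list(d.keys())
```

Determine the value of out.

Step 1: d.keys() returns the dictionary keys in insertion order.
Therefore out = ['d', 'a', 'e', 'b'].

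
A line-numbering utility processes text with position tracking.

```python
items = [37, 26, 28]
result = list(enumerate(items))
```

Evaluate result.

Step 1: enumerate pairs each element with its index:
  (0, 37)
  (1, 26)
  (2, 28)
Therefore result = [(0, 37), (1, 26), (2, 28)].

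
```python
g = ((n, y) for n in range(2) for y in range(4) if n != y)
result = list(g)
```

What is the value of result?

Step 1: Nested generator over range(2) x range(4) where n != y:
  (0, 0): excluded (n == y)
  (0, 1): included
  (0, 2): included
  (0, 3): included
  (1, 0): included
  (1, 1): excluded (n == y)
  (1, 2): included
  (1, 3): included
Therefore result = [(0, 1), (0, 2), (0, 3), (1, 0), (1, 2), (1, 3)].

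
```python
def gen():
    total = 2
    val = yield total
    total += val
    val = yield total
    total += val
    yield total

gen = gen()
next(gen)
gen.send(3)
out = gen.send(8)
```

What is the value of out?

Step 1: next() -> yield total=2.
Step 2: send(3) -> val=3, total = 2+3 = 5, yield 5.
Step 3: send(8) -> val=8, total = 5+8 = 13, yield 13.
Therefore out = 13.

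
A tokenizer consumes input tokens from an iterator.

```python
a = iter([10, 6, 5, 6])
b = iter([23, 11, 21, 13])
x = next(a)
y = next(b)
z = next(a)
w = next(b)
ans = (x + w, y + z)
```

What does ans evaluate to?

Step 1: a iterates [10, 6, 5, 6], b iterates [23, 11, 21, 13].
Step 2: x = next(a) = 10, y = next(b) = 23.
Step 3: z = next(a) = 6, w = next(b) = 11.
Step 4: ans = (10 + 11, 23 + 6) = (21, 29).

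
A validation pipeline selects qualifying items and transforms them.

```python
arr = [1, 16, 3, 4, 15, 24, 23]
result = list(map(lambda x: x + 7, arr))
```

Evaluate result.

Step 1: Apply lambda x: x + 7 to each element:
  1 -> 8
  16 -> 23
  3 -> 10
  4 -> 11
  15 -> 22
  24 -> 31
  23 -> 30
Therefore result = [8, 23, 10, 11, 22, 31, 30].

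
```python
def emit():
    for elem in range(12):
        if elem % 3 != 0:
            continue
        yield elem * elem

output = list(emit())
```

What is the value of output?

Step 1: Only yield elem**2 when elem is divisible by 3:
  elem=0: 0 % 3 == 0, yield 0**2 = 0
  elem=3: 3 % 3 == 0, yield 3**2 = 9
  elem=6: 6 % 3 == 0, yield 6**2 = 36
  elem=9: 9 % 3 == 0, yield 9**2 = 81
Therefore output = [0, 9, 36, 81].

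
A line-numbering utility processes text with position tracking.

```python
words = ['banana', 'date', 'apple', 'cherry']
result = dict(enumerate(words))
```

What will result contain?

Step 1: enumerate pairs indices with words:
  0 -> 'banana'
  1 -> 'date'
  2 -> 'apple'
  3 -> 'cherry'
Therefore result = {0: 'banana', 1: 'date', 2: 'apple', 3: 'cherry'}.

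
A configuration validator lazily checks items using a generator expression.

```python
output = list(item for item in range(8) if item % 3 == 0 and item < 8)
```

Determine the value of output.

Step 1: Filter range(8) where item % 3 == 0 and item < 8:
  item=0: both conditions met, included
  item=1: excluded (1 % 3 != 0)
  item=2: excluded (2 % 3 != 0)
  item=3: both conditions met, included
  item=4: excluded (4 % 3 != 0)
  item=5: excluded (5 % 3 != 0)
  item=6: both conditions met, included
  item=7: excluded (7 % 3 != 0)
Therefore output = [0, 3, 6].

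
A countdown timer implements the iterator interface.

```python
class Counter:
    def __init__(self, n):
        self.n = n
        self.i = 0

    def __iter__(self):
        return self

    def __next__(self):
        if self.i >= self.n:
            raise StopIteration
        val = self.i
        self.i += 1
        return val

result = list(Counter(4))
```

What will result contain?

Step 1: Counter(4) creates an iterator counting 0 to 3.
Step 2: list() consumes all values: [0, 1, 2, 3].
Therefore result = [0, 1, 2, 3].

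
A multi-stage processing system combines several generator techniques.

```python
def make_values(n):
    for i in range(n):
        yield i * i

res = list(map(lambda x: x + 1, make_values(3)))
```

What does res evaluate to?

Step 1: make_values(3) yields squares: [0, 1, 4].
Step 2: map adds 1 to each: [1, 2, 5].
Therefore res = [1, 2, 5].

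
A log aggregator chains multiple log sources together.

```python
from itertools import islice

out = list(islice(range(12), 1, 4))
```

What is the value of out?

Step 1: islice(range(12), 1, 4) takes elements at indices [1, 4).
Step 2: Elements: [1, 2, 3].
Therefore out = [1, 2, 3].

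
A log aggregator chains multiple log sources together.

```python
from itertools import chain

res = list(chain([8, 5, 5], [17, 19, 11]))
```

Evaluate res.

Step 1: chain() concatenates iterables: [8, 5, 5] + [17, 19, 11].
Therefore res = [8, 5, 5, 17, 19, 11].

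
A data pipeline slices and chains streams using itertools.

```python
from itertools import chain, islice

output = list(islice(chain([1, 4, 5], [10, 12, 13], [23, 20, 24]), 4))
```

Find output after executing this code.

Step 1: chain([1, 4, 5], [10, 12, 13], [23, 20, 24]) = [1, 4, 5, 10, 12, 13, 23, 20, 24].
Step 2: islice takes first 4 elements: [1, 4, 5, 10].
Therefore output = [1, 4, 5, 10].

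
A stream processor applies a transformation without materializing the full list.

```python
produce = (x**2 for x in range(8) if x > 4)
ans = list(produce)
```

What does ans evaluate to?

Step 1: For range(8), keep x > 4, then square:
  x=0: 0 <= 4, excluded
  x=1: 1 <= 4, excluded
  x=2: 2 <= 4, excluded
  x=3: 3 <= 4, excluded
  x=4: 4 <= 4, excluded
  x=5: 5 > 4, yield 5**2 = 25
  x=6: 6 > 4, yield 6**2 = 36
  x=7: 7 > 4, yield 7**2 = 49
Therefore ans = [25, 36, 49].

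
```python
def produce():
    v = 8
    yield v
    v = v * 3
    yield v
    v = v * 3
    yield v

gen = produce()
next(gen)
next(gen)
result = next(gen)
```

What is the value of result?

Step 1: Trace through generator execution:
  Yield 1: v starts at 8, yield 8
  Yield 2: v = 8 * 3 = 24, yield 24
  Yield 3: v = 24 * 3 = 72, yield 72
Step 2: First next() gets 8, second next() gets the second value, third next() yields 72.
Therefore result = 72.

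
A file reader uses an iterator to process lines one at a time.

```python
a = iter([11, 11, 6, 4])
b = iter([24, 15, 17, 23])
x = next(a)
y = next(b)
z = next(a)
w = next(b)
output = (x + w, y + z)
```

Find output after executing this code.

Step 1: a iterates [11, 11, 6, 4], b iterates [24, 15, 17, 23].
Step 2: x = next(a) = 11, y = next(b) = 24.
Step 3: z = next(a) = 11, w = next(b) = 15.
Step 4: output = (11 + 15, 24 + 11) = (26, 35).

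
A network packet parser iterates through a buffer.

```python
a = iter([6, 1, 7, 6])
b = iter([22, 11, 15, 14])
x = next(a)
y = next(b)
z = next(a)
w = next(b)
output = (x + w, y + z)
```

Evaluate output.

Step 1: a iterates [6, 1, 7, 6], b iterates [22, 11, 15, 14].
Step 2: x = next(a) = 6, y = next(b) = 22.
Step 3: z = next(a) = 1, w = next(b) = 11.
Step 4: output = (6 + 11, 22 + 1) = (17, 23).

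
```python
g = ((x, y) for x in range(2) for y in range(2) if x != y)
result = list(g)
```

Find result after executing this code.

Step 1: Nested generator over range(2) x range(2) where x != y:
  (0, 0): excluded (x == y)
  (0, 1): included
  (1, 0): included
  (1, 1): excluded (x == y)
Therefore result = [(0, 1), (1, 0)].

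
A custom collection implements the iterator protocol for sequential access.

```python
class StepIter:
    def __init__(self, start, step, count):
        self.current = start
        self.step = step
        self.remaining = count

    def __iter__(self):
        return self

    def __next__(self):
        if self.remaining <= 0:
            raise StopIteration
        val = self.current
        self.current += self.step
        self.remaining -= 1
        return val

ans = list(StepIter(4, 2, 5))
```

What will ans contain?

Step 1: StepIter starts at 4, increments by 2, for 5 steps:
  Yield 4, then current += 2
  Yield 6, then current += 2
  Yield 8, then current += 2
  Yield 10, then current += 2
  Yield 12, then current += 2
Therefore ans = [4, 6, 8, 10, 12].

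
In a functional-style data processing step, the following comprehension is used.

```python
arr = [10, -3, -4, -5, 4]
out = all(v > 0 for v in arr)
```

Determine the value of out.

Step 1: Check v > 0 for each element in [10, -3, -4, -5, 4]:
  10 > 0: True
  -3 > 0: False
  -4 > 0: False
  -5 > 0: False
  4 > 0: True
Step 2: all() returns False.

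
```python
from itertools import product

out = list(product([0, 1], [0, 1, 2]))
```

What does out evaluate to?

Step 1: product([0, 1], [0, 1, 2]) gives all pairs:
  (0, 0)
  (0, 1)
  (0, 2)
  (1, 0)
  (1, 1)
  (1, 2)
Therefore out = [(0, 0), (0, 1), (0, 2), (1, 0), (1, 1), (1, 2)].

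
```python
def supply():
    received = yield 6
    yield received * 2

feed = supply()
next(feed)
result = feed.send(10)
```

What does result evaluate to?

Step 1: next(feed) advances to first yield, producing 6.
Step 2: send(10) resumes, received = 10.
Step 3: yield received * 2 = 10 * 2 = 20.
Therefore result = 20.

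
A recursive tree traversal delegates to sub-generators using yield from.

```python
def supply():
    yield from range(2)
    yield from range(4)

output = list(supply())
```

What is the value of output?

Step 1: Trace yields in order:
  yield 0
  yield 1
  yield 0
  yield 1
  yield 2
  yield 3
Therefore output = [0, 1, 0, 1, 2, 3].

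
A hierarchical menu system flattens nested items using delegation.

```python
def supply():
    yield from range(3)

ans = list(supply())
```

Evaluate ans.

Step 1: yield from delegates to the iterable, yielding each element.
Step 2: Collected values: [0, 1, 2].
Therefore ans = [0, 1, 2].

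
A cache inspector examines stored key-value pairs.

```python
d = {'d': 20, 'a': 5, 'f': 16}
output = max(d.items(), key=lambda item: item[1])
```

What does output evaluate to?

Step 1: Find item with maximum value:
  ('d', 20)
  ('a', 5)
  ('f', 16)
Step 2: Maximum value is 20 at key 'd'.
Therefore output = ('d', 20).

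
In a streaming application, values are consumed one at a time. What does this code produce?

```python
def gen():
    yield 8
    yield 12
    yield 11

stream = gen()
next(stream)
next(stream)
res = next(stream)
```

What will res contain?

Step 1: gen() creates a generator.
Step 2: next(stream) yields 8 (consumed and discarded).
Step 3: next(stream) yields 12 (consumed and discarded).
Step 4: next(stream) yields 11, assigned to res.
Therefore res = 11.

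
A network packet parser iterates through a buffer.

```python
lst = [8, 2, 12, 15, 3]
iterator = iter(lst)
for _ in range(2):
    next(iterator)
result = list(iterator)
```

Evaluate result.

Step 1: Create iterator over [8, 2, 12, 15, 3].
Step 2: Advance 2 positions (consuming [8, 2]).
Step 3: list() collects remaining elements: [12, 15, 3].
Therefore result = [12, 15, 3].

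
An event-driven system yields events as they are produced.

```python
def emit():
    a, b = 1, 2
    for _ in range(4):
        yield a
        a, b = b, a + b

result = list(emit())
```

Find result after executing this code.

Step 1: Fibonacci-like sequence starting with a=1, b=2:
  Iteration 1: yield a=1, then a,b = 2,3
  Iteration 2: yield a=2, then a,b = 3,5
  Iteration 3: yield a=3, then a,b = 5,8
  Iteration 4: yield a=5, then a,b = 8,13
Therefore result = [1, 2, 3, 5].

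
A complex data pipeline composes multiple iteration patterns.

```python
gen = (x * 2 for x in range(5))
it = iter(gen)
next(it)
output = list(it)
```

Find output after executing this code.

Step 1: Generator produces [0, 2, 4, 6, 8].
Step 2: next(it) consumes first element (0).
Step 3: list(it) collects remaining: [2, 4, 6, 8].
Therefore output = [2, 4, 6, 8].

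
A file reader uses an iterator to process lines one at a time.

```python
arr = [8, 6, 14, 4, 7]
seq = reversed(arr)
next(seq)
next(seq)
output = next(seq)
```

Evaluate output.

Step 1: reversed([8, 6, 14, 4, 7]) gives iterator: [7, 4, 14, 6, 8].
Step 2: First next() = 7, second next() = 4.
Step 3: Third next() = 14.
Therefore output = 14.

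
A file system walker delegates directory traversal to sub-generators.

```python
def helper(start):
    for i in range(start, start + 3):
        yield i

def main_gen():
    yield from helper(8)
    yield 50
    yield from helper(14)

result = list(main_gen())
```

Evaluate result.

Step 1: main_gen() delegates to helper(8):
  yield 8
  yield 9
  yield 10
Step 2: yield 50
Step 3: Delegates to helper(14):
  yield 14
  yield 15
  yield 16
Therefore result = [8, 9, 10, 50, 14, 15, 16].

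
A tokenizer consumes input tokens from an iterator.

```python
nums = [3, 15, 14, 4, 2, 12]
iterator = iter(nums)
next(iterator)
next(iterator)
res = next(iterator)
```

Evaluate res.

Step 1: Create iterator over [3, 15, 14, 4, 2, 12].
Step 2: next() consumes 3.
Step 3: next() consumes 15.
Step 4: next() returns 14.
Therefore res = 14.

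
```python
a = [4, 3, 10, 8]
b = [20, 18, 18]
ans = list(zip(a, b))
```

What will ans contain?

Step 1: zip stops at shortest (len(a)=4, len(b)=3):
  Index 0: (4, 20)
  Index 1: (3, 18)
  Index 2: (10, 18)
Step 2: Last element of a (8) has no pair, dropped.
Therefore ans = [(4, 20), (3, 18), (10, 18)].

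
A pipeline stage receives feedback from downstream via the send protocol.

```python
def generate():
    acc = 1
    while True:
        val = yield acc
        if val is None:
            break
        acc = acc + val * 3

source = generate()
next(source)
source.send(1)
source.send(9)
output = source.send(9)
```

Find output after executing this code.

Step 1: next() -> yield acc=1.
Step 2: send(1) -> val=1, acc = 1 + 1*3 = 4, yield 4.
Step 3: send(9) -> val=9, acc = 4 + 9*3 = 31, yield 31.
Step 4: send(9) -> val=9, acc = 31 + 9*3 = 58, yield 58.
Therefore output = 58.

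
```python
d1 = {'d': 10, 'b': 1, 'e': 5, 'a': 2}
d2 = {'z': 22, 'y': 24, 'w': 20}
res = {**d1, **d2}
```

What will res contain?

Step 1: Merge d1 and d2 (d2 values override on key conflicts).
Step 2: d1 has keys ['d', 'b', 'e', 'a'], d2 has keys ['z', 'y', 'w'].
Therefore res = {'d': 10, 'b': 1, 'e': 5, 'a': 2, 'z': 22, 'y': 24, 'w': 20}.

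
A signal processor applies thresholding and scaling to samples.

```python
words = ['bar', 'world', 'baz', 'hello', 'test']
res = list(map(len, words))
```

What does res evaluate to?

Step 1: Map len() to each word:
  'bar' -> 3
  'world' -> 5
  'baz' -> 3
  'hello' -> 5
  'test' -> 4
Therefore res = [3, 5, 3, 5, 4].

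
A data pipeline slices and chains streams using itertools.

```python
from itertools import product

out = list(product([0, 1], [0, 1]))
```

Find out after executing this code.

Step 1: product([0, 1], [0, 1]) gives all pairs:
  (0, 0)
  (0, 1)
  (1, 0)
  (1, 1)
Therefore out = [(0, 0), (0, 1), (1, 0), (1, 1)].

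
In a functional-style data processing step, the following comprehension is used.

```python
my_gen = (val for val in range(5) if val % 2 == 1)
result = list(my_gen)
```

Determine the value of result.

Step 1: Filter range(5) keeping only odd values:
  val=0: even, excluded
  val=1: odd, included
  val=2: even, excluded
  val=3: odd, included
  val=4: even, excluded
Therefore result = [1, 3].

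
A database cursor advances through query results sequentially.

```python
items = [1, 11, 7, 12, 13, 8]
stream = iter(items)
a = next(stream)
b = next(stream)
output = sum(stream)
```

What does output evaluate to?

Step 1: Create iterator over [1, 11, 7, 12, 13, 8].
Step 2: a = next() = 1, b = next() = 11.
Step 3: sum() of remaining [7, 12, 13, 8] = 40.
Therefore output = 40.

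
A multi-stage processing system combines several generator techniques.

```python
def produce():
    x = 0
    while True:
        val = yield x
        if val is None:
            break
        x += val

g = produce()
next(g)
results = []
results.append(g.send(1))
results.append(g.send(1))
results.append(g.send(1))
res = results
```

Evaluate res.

Step 1: next(g) -> yield 0.
Step 2: send(1) -> x = 1, yield 1.
Step 3: send(1) -> x = 2, yield 2.
Step 4: send(1) -> x = 3, yield 3.
Therefore res = [1, 2, 3].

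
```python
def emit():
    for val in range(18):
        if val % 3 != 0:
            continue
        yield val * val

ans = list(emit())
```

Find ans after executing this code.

Step 1: Only yield val**2 when val is divisible by 3:
  val=0: 0 % 3 == 0, yield 0**2 = 0
  val=3: 3 % 3 == 0, yield 3**2 = 9
  val=6: 6 % 3 == 0, yield 6**2 = 36
  val=9: 9 % 3 == 0, yield 9**2 = 81
  val=12: 12 % 3 == 0, yield 12**2 = 144
  val=15: 15 % 3 == 0, yield 15**2 = 225
Therefore ans = [0, 9, 36, 81, 144, 225].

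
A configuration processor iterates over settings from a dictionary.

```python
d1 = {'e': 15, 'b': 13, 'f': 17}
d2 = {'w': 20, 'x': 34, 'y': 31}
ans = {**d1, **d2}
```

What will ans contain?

Step 1: Merge d1 and d2 (d2 values override on key conflicts).
Step 2: d1 has keys ['e', 'b', 'f'], d2 has keys ['w', 'x', 'y'].
Therefore ans = {'e': 15, 'b': 13, 'f': 17, 'w': 20, 'x': 34, 'y': 31}.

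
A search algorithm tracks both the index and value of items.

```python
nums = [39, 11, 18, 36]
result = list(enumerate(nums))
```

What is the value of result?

Step 1: enumerate pairs each element with its index:
  (0, 39)
  (1, 11)
  (2, 18)
  (3, 36)
Therefore result = [(0, 39), (1, 11), (2, 18), (3, 36)].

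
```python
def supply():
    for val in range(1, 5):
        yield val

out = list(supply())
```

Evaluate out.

Step 1: The generator yields each value from range(1, 5).
Step 2: list() consumes all yields: [1, 2, 3, 4].
Therefore out = [1, 2, 3, 4].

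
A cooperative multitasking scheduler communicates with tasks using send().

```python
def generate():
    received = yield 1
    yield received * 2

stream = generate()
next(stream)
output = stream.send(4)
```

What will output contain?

Step 1: next(stream) advances to first yield, producing 1.
Step 2: send(4) resumes, received = 4.
Step 3: yield received * 2 = 4 * 2 = 8.
Therefore output = 8.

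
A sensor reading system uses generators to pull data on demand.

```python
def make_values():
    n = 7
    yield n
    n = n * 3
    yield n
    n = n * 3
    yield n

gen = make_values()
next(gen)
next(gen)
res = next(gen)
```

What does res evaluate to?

Step 1: Trace through generator execution:
  Yield 1: n starts at 7, yield 7
  Yield 2: n = 7 * 3 = 21, yield 21
  Yield 3: n = 21 * 3 = 63, yield 63
Step 2: First next() gets 7, second next() gets the second value, third next() yields 63.
Therefore res = 63.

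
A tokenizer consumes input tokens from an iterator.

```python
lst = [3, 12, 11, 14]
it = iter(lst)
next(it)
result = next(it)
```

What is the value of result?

Step 1: Create iterator over [3, 12, 11, 14].
Step 2: next() consumes 3.
Step 3: next() returns 12.
Therefore result = 12.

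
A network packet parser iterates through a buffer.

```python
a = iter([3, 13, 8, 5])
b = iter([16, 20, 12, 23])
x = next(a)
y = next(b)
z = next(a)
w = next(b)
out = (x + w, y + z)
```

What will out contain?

Step 1: a iterates [3, 13, 8, 5], b iterates [16, 20, 12, 23].
Step 2: x = next(a) = 3, y = next(b) = 16.
Step 3: z = next(a) = 13, w = next(b) = 20.
Step 4: out = (3 + 20, 16 + 13) = (23, 29).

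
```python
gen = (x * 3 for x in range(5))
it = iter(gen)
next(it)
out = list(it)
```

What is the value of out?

Step 1: Generator produces [0, 3, 6, 9, 12].
Step 2: next(it) consumes first element (0).
Step 3: list(it) collects remaining: [3, 6, 9, 12].
Therefore out = [3, 6, 9, 12].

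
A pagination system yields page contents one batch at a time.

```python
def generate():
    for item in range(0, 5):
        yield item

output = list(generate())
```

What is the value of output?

Step 1: The generator yields each value from range(0, 5).
Step 2: list() consumes all yields: [0, 1, 2, 3, 4].
Therefore output = [0, 1, 2, 3, 4].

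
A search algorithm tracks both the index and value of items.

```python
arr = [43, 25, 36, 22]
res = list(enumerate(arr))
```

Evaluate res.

Step 1: enumerate pairs each element with its index:
  (0, 43)
  (1, 25)
  (2, 36)
  (3, 22)
Therefore res = [(0, 43), (1, 25), (2, 36), (3, 22)].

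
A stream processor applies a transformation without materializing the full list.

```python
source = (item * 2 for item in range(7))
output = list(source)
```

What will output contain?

Step 1: For each item in range(7), compute item*2:
  item=0: 0*2 = 0
  item=1: 1*2 = 2
  item=2: 2*2 = 4
  item=3: 3*2 = 6
  item=4: 4*2 = 8
  item=5: 5*2 = 10
  item=6: 6*2 = 12
Therefore output = [0, 2, 4, 6, 8, 10, 12].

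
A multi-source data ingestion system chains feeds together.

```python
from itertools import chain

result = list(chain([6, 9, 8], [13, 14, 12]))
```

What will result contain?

Step 1: chain() concatenates iterables: [6, 9, 8] + [13, 14, 12].
Therefore result = [6, 9, 8, 13, 14, 12].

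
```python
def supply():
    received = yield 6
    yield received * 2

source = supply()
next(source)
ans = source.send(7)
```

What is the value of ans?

Step 1: next(source) advances to first yield, producing 6.
Step 2: send(7) resumes, received = 7.
Step 3: yield received * 2 = 7 * 2 = 14.
Therefore ans = 14.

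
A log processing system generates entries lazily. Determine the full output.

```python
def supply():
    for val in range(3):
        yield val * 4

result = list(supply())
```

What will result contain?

Step 1: For each val in range(3), yield val * 4:
  val=0: yield 0 * 4 = 0
  val=1: yield 1 * 4 = 4
  val=2: yield 2 * 4 = 8
Therefore result = [0, 4, 8].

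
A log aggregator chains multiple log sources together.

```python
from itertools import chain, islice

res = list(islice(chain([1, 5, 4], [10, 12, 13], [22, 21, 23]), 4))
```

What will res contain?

Step 1: chain([1, 5, 4], [10, 12, 13], [22, 21, 23]) = [1, 5, 4, 10, 12, 13, 22, 21, 23].
Step 2: islice takes first 4 elements: [1, 5, 4, 10].
Therefore res = [1, 5, 4, 10].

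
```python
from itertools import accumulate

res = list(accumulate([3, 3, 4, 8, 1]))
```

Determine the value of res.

Step 1: accumulate computes running sums:
  + 3 = 3
  + 3 = 6
  + 4 = 10
  + 8 = 18
  + 1 = 19
Therefore res = [3, 6, 10, 18, 19].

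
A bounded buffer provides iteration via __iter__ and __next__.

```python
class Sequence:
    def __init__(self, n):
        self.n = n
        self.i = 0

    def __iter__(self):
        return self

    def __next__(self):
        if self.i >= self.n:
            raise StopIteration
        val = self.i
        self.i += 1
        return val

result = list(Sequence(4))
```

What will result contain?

Step 1: Sequence(4) creates an iterator counting 0 to 3.
Step 2: list() consumes all values: [0, 1, 2, 3].
Therefore result = [0, 1, 2, 3].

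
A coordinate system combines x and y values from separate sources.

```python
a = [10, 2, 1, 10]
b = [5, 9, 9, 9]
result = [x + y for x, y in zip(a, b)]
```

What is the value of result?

Step 1: Add corresponding elements:
  10 + 5 = 15
  2 + 9 = 11
  1 + 9 = 10
  10 + 9 = 19
Therefore result = [15, 11, 10, 19].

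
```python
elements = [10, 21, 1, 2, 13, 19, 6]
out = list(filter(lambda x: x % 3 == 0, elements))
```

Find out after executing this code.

Step 1: Filter elements divisible by 3:
  10 % 3 = 1: removed
  21 % 3 = 0: kept
  1 % 3 = 1: removed
  2 % 3 = 2: removed
  13 % 3 = 1: removed
  19 % 3 = 1: removed
  6 % 3 = 0: kept
Therefore out = [21, 6].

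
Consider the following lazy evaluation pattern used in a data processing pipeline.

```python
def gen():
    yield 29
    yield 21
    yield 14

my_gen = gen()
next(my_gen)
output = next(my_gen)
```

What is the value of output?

Step 1: gen() creates a generator.
Step 2: next(my_gen) yields 29 (consumed and discarded).
Step 3: next(my_gen) yields 21, assigned to output.
Therefore output = 21.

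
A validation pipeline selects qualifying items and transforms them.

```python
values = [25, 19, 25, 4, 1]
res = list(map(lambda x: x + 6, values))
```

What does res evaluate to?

Step 1: Apply lambda x: x + 6 to each element:
  25 -> 31
  19 -> 25
  25 -> 31
  4 -> 10
  1 -> 7
Therefore res = [31, 25, 31, 10, 7].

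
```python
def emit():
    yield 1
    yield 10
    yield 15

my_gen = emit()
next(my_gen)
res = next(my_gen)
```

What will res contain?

Step 1: emit() creates a generator.
Step 2: next(my_gen) yields 1 (consumed and discarded).
Step 3: next(my_gen) yields 10, assigned to res.
Therefore res = 10.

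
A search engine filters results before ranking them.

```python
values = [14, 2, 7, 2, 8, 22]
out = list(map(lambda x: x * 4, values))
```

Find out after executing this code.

Step 1: Apply lambda x: x * 4 to each element:
  14 -> 56
  2 -> 8
  7 -> 28
  2 -> 8
  8 -> 32
  22 -> 88
Therefore out = [56, 8, 28, 8, 32, 88].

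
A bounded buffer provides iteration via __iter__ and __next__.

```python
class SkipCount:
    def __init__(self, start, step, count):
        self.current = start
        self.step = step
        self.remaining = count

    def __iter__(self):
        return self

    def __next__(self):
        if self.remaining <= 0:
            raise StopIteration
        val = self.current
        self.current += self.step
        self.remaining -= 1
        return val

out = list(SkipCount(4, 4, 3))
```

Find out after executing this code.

Step 1: SkipCount starts at 4, increments by 4, for 3 steps:
  Yield 4, then current += 4
  Yield 8, then current += 4
  Yield 12, then current += 4
Therefore out = [4, 8, 12].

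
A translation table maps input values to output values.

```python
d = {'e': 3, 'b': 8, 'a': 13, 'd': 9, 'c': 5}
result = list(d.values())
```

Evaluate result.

Step 1: d.values() returns the dictionary values in insertion order.
Therefore result = [3, 8, 13, 9, 5].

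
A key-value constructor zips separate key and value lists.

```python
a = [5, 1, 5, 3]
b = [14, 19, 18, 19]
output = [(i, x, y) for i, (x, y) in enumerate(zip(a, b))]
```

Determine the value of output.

Step 1: enumerate(zip(a, b)) gives index with paired elements:
  i=0: (5, 14)
  i=1: (1, 19)
  i=2: (5, 18)
  i=3: (3, 19)
Therefore output = [(0, 5, 14), (1, 1, 19), (2, 5, 18), (3, 3, 19)].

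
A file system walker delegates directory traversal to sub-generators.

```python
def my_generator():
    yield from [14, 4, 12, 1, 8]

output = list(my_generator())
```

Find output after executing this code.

Step 1: yield from delegates to the iterable, yielding each element.
Step 2: Collected values: [14, 4, 12, 1, 8].
Therefore output = [14, 4, 12, 1, 8].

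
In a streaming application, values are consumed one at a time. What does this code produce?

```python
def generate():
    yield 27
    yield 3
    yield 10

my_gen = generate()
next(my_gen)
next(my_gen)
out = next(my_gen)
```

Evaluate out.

Step 1: generate() creates a generator.
Step 2: next(my_gen) yields 27 (consumed and discarded).
Step 3: next(my_gen) yields 3 (consumed and discarded).
Step 4: next(my_gen) yields 10, assigned to out.
Therefore out = 10.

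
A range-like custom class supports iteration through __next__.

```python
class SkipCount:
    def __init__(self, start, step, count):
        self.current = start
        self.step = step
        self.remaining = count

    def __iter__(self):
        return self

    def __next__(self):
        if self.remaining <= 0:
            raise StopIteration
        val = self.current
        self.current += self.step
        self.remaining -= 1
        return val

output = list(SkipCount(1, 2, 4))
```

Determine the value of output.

Step 1: SkipCount starts at 1, increments by 2, for 4 steps:
  Yield 1, then current += 2
  Yield 3, then current += 2
  Yield 5, then current += 2
  Yield 7, then current += 2
Therefore output = [1, 3, 5, 7].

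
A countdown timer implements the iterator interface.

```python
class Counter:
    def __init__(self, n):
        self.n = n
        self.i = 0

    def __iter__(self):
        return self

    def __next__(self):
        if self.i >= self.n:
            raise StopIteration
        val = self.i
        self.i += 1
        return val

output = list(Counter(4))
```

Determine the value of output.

Step 1: Counter(4) creates an iterator counting 0 to 3.
Step 2: list() consumes all values: [0, 1, 2, 3].
Therefore output = [0, 1, 2, 3].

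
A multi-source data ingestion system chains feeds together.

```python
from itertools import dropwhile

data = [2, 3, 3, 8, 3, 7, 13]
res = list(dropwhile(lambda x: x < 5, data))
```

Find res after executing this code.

Step 1: dropwhile drops elements while < 5:
  2 < 5: dropped
  3 < 5: dropped
  3 < 5: dropped
  8: kept (dropping stopped)
Step 2: Remaining elements kept regardless of condition.
Therefore res = [8, 3, 7, 13].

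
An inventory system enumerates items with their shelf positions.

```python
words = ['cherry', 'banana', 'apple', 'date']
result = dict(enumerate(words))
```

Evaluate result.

Step 1: enumerate pairs indices with words:
  0 -> 'cherry'
  1 -> 'banana'
  2 -> 'apple'
  3 -> 'date'
Therefore result = {0: 'cherry', 1: 'banana', 2: 'apple', 3: 'date'}.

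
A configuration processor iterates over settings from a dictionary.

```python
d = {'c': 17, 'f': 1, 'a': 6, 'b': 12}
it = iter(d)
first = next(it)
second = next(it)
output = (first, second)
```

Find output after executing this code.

Step 1: iter(d) iterates over keys: ['c', 'f', 'a', 'b'].
Step 2: first = next(it) = 'c', second = next(it) = 'f'.
Therefore output = ('c', 'f').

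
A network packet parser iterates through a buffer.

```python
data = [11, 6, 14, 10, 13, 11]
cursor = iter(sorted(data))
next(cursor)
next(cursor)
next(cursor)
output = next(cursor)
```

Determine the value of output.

Step 1: sorted([11, 6, 14, 10, 13, 11]) = [6, 10, 11, 11, 13, 14].
Step 2: Create iterator and skip 3 elements.
Step 3: next() returns 11.
Therefore output = 11.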